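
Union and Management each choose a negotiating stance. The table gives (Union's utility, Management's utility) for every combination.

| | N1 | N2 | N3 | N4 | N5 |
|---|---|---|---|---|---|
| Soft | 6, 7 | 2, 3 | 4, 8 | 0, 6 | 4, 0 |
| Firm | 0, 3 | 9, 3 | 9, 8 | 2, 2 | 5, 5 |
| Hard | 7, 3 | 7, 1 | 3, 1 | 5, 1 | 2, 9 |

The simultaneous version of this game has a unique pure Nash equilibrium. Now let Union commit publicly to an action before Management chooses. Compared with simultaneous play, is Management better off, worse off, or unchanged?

Backward induction with Union moving first.
- Soft → Management plays N3 (best of 7, 3, 8, 6, 0); Union gets 4.
- Firm → Management plays N3 (best of 3, 3, 8, 2, 5); Union gets 9.
- Hard → Management plays N5 (best of 3, 1, 1, 1, 9); Union gets 2.
Among 4, 9, 2, the best is 9 at Firm. Subgame-perfect outcome: (Firm, N3) with payoffs (9, 8).
For the simultaneous game, intersect best replies.
Union's best replies: N1→Hard; N2→Firm; N3→Firm; N4→Hard; N5→Firm.
Management's best replies: Soft→N3; Firm→N3; Hard→N5.
The unique mutual best reply is (Firm, N3), giving (9, 8).
Management earns 8 sequentially versus 8 at the Nash outcome: unchanged.

unchanged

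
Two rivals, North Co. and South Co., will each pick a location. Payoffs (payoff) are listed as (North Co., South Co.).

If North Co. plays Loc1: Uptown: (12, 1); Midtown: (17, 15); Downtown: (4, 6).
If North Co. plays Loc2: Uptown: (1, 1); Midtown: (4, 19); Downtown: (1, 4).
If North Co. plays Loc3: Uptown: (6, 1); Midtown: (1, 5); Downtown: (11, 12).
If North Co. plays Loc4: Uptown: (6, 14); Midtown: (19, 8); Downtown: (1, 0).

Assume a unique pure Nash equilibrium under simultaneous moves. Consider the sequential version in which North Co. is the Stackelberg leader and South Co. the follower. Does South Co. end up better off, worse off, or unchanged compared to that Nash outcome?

better off

Backward induction with North Co. moving first.
- Loc1: BR = Midtown, leader payoff 17.
- Loc2: BR = Midtown, leader payoff 4.
- Loc3: BR = Downtown, leader payoff 11.
- Loc4: BR = Uptown, leader payoff 6.
Maximizing over 17, 4, 11, 6, North Co. chooses Loc1. Subgame-perfect outcome: (Loc1, Midtown) with payoffs (17, 15).
Under simultaneous play:
North Co.'s best replies: Uptown→Loc1; Midtown→Loc4; Downtown→Loc3.
South Co.'s best replies: Loc1→Midtown; Loc2→Midtown; Loc3→Downtown; Loc4→Uptown.
Only (Loc3, Downtown) has each player best-responding; Nash payoffs (11, 12).
South Co. earns 15 sequentially versus 12 at the Nash outcome: better off.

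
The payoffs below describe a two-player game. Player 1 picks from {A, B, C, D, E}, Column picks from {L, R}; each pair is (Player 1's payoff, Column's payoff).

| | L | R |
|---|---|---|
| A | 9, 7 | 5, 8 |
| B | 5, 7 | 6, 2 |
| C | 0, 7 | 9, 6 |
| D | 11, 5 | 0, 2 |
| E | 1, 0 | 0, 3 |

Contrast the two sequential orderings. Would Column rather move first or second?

first

If Player 1 leads: Column's best replies are A→R, B→L, C→L, D→L, E→R; Player 1's induced payoffs 5, 5, 0, 11, 0; outcome (D, L), payoffs (11, 5).
If Column leads: Player 1's best replies are L→D, R→C; Column's induced payoffs 5, 6; outcome (C, R), payoffs (9, 6).
Column gets 6 moving first and 5 moving second, so Column prefers to move first.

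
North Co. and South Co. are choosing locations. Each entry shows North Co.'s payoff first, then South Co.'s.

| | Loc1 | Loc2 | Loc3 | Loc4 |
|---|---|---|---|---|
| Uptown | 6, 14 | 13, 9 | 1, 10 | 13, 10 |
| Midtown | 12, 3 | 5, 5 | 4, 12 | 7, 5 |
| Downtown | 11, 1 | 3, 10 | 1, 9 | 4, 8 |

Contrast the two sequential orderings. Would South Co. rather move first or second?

second

If North Co. leads: South Co.'s best replies are Uptown→Loc1, Midtown→Loc3, Downtown→Loc2; North Co.'s induced payoffs 6, 4, 3; outcome (Uptown, Loc1), payoffs (6, 14).
If South Co. leads: North Co.'s best replies are Loc1→Midtown, Loc2→Uptown, Loc3→Midtown, Loc4→Uptown; South Co.'s induced payoffs 3, 9, 12, 10; outcome (Midtown, Loc3), payoffs (4, 12).
South Co. gets 12 moving first and 14 moving second, so South Co. prefers to move second.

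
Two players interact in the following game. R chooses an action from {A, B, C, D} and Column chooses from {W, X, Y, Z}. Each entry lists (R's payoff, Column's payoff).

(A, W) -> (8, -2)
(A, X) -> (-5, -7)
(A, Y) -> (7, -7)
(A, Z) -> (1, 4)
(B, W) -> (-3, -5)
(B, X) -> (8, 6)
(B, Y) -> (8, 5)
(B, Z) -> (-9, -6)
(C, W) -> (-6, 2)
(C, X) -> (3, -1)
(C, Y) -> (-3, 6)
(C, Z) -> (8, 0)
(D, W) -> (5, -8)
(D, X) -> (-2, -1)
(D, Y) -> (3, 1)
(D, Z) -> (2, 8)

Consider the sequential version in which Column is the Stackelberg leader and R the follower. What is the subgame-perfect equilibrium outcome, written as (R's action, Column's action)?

(B, X)

Work backward from R's decision.
- W → R plays A (best of 8, -3, -6, 5); Column gets -2.
- X → R plays B (best of -5, 8, 3, -2); Column gets 6.
- Y → R plays B (best of 7, 8, -3, 3); Column gets 5.
- Z → R plays C (best of 1, -9, 8, 2); Column gets 0.
Among -2, 6, 5, 0, the best is 6 at X. Subgame-perfect outcome: (B, X) with payoffs (8, 6).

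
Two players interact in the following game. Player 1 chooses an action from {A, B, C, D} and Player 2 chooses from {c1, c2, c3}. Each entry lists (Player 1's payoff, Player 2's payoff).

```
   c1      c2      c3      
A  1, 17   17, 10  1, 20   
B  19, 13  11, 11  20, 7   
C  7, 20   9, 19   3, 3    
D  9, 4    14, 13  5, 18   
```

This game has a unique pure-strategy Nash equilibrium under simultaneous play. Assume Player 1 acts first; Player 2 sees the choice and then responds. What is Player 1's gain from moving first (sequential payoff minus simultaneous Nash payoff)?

Backward induction with Player 1 moving first.
- A → Player 2 plays c3 (best of 17, 10, 20); Player 1 gets 1.
- B → Player 2 plays c1 (best of 13, 11, 7); Player 1 gets 19.
- C → Player 2 plays c1 (best of 20, 19, 3); Player 1 gets 7.
- D → Player 2 plays c3 (best of 4, 13, 18); Player 1 gets 5.
Maximizing over 1, 19, 7, 5, Player 1 chooses B. Subgame-perfect outcome: (B, c1) with payoffs (19, 13).
For the simultaneous game, intersect best replies.
Player 1's best replies: c1→B; c2→A; c3→B.
Player 2's best replies: A→c3; B→c1; C→c1; D→c3.
Only (B, c1) has each player best-responding; Nash payoffs (19, 13).
Player 1's commitment gain: 19 − 19 = 0.

0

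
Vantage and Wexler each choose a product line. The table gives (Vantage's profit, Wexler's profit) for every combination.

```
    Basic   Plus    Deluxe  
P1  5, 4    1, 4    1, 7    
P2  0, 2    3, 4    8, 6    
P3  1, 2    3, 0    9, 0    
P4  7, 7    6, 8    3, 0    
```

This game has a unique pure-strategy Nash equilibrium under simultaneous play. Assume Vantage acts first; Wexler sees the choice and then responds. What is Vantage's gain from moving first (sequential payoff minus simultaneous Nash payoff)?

2

Work backward from Wexler's decision.
- P1: Wexler compares 4, 4, 7 and picks Deluxe; Vantage would get 1.
- P2: Wexler compares 2, 4, 6 and picks Deluxe; Vantage would get 8.
- P3: Wexler compares 2, 0, 0 and picks Basic; Vantage would get 1.
- P4: Wexler compares 7, 8, 0 and picks Plus; Vantage would get 6.
Vantage's induced payoffs are 1, 8, 1, 6, so Vantage commits to P2. Subgame-perfect outcome: (P2, Deluxe) with payoffs (8, 6).
For the simultaneous game, intersect best replies.
Vantage's best replies: Basic→P4; Plus→P4; Deluxe→P3.
Wexler's best replies: P1→Deluxe; P2→Deluxe; P3→Basic; P4→Plus.
Only (P4, Plus) has each player best-responding; Nash payoffs (6, 8).
Vantage's commitment gain: 8 − 6 = 2.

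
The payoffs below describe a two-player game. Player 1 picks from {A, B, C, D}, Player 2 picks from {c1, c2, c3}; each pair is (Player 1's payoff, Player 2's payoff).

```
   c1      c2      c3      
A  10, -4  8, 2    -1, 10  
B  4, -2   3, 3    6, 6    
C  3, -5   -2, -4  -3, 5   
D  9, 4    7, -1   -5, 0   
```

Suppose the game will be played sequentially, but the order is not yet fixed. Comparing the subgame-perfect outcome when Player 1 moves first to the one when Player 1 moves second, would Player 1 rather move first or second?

If Player 1 leads: Player 2's best replies are A→c3, B→c3, C→c3, D→c1; Player 1's induced payoffs -1, 6, -3, 9; outcome (D, c1), payoffs (9, 4).
If Player 2 leads: Player 1's best replies are c1→A, c2→A, c3→B; Player 2's induced payoffs -4, 2, 6; outcome (B, c3), payoffs (6, 6).
Player 1 gets 9 moving first and 6 moving second, so Player 1 prefers to move first.

first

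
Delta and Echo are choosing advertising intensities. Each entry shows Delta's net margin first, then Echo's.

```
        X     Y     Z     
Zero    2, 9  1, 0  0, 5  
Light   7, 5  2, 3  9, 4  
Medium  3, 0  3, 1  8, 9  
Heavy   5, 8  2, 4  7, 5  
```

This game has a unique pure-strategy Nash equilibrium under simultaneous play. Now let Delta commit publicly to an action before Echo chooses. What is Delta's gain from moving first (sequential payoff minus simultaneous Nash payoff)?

1

Echo best-responds to each possible Delta move:
- Zero → Echo plays X (best of 9, 0, 5); Delta gets 2.
- Light → Echo plays X (best of 5, 3, 4); Delta gets 7.
- Medium → Echo plays Z (best of 0, 1, 9); Delta gets 8.
- Heavy → Echo plays X (best of 8, 4, 5); Delta gets 5.
Maximizing over 2, 7, 8, 5, Delta chooses Medium. Subgame-perfect outcome: (Medium, Z) with payoffs (8, 9).
Now find the simultaneous Nash equilibrium.
Delta's best replies: X→Light; Y→Medium; Z→Light.
Echo's best replies: Zero→X; Light→X; Medium→Z; Heavy→X.
The unique mutual best reply is (Light, X), giving (7, 5).
Delta's commitment gain: 8 − 7 = 1.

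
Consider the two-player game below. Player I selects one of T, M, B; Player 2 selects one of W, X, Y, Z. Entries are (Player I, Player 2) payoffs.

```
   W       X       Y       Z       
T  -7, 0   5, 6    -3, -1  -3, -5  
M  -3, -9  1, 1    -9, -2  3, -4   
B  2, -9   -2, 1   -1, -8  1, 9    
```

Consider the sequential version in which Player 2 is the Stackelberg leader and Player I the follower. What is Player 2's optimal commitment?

Work backward from Player I's decision.
- W: Player I compares -7, -3, 2 and picks B; Player 2 would get -9.
- X: Player I compares 5, 1, -2 and picks T; Player 2 would get 6.
- Y: Player I compares -3, -9, -1 and picks B; Player 2 would get -8.
- Z: Player I compares -3, 3, 1 and picks M; Player 2 would get -4.
Maximizing over -9, 6, -8, -4, Player 2 chooses X. Subgame-perfect outcome: (T, X) with payoffs (5, 6).

X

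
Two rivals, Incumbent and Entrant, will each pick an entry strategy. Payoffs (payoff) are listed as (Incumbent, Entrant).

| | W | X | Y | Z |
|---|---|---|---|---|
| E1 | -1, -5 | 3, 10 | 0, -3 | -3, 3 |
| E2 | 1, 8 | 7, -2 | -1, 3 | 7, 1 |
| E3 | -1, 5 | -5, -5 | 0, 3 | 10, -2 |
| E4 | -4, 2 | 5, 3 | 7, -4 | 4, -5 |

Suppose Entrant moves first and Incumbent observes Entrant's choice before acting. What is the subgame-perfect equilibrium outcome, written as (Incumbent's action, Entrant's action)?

Backward induction with Entrant moving first.
- W: BR = E2, leader payoff 8.
- X: BR = E2, leader payoff -2.
- Y: BR = E4, leader payoff -4.
- Z: BR = E3, leader payoff -2.
Among 8, -2, -4, -2, the best is 8 at W. Subgame-perfect outcome: (E2, W) with payoffs (1, 8).

(E2, W)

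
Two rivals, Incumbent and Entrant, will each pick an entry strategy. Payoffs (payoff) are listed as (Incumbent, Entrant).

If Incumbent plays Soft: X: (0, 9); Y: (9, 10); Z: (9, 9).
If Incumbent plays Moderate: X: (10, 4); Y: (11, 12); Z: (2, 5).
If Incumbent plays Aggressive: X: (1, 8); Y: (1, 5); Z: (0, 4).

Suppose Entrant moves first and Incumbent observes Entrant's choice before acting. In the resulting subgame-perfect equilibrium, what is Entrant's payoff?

12

Incumbent best-responds to each possible Entrant move:
- X: BR = Moderate, leader payoff 4.
- Y: BR = Moderate, leader payoff 12.
- Z: BR = Soft, leader payoff 9.
Among 4, 12, 9, the best is 12 at Y. Subgame-perfect outcome: (Moderate, Y) with payoffs (11, 12).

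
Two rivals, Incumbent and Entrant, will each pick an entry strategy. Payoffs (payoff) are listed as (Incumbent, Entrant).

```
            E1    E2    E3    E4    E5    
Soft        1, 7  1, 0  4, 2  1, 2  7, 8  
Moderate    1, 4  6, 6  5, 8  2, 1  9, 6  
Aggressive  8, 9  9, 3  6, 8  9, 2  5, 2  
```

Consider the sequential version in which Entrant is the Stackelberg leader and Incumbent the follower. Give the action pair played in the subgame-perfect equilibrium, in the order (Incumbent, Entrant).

(Aggressive, E1)

Work backward from Incumbent's decision.
- E1: BR = Aggressive, leader payoff 9.
- E2: BR = Aggressive, leader payoff 3.
- E3: BR = Aggressive, leader payoff 8.
- E4: BR = Aggressive, leader payoff 2.
- E5: BR = Moderate, leader payoff 6.
Among 9, 3, 8, 2, 6, the best is 9 at E1. Subgame-perfect outcome: (Aggressive, E1) with payoffs (8, 9).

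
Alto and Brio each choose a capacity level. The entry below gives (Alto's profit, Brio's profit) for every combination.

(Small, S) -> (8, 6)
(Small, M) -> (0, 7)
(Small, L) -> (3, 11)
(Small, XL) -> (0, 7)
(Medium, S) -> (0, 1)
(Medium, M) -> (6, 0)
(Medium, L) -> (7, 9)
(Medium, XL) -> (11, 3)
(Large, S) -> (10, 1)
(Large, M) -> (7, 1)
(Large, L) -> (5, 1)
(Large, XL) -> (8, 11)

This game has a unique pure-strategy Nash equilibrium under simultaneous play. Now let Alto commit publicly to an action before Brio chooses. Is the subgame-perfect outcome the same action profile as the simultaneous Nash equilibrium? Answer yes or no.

no

Solve by backward induction (Alto leads).
- Small → Brio plays L (best of 6, 7, 11, 7); Alto gets 3.
- Medium → Brio plays L (best of 1, 0, 9, 3); Alto gets 7.
- Large → Brio plays XL (best of 1, 1, 1, 11); Alto gets 8.
Among 3, 7, 8, the best is 8 at Large. Subgame-perfect outcome: (Large, XL) with payoffs (8, 11).
For the simultaneous game, intersect best replies.
Alto's best replies: S→Large; M→Large; L→Medium; XL→Medium.
Brio's best replies: Small→L; Medium→L; Large→XL.
The unique mutual best reply is (Medium, L), giving (7, 9).
Sequential outcome (Large, XL) differs from the Nash profile (Medium, L).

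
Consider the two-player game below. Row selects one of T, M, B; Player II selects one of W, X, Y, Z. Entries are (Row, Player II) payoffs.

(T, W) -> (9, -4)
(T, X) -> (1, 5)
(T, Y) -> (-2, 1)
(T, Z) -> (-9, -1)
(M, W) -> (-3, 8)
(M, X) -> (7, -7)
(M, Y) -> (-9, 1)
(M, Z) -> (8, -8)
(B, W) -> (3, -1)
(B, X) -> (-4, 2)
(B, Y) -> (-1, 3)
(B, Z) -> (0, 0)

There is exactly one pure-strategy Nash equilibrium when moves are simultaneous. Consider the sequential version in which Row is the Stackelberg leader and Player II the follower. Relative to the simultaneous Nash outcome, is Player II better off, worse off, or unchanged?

Player II best-responds to each possible Row move:
- T → Player II plays X (best of -4, 5, 1, -1); Row gets 1.
- M → Player II plays W (best of 8, -7, 1, -8); Row gets -3.
- B → Player II plays Y (best of -1, 2, 3, 0); Row gets -1.
Among 1, -3, -1, the best is 1 at T. Subgame-perfect outcome: (T, X) with payoffs (1, 5).
For the simultaneous game, intersect best replies.
Row's best replies: W→T; X→M; Y→B; Z→M.
Player II's best replies: T→X; M→W; B→Y.
Only (B, Y) has each player best-responding; Nash payoffs (-1, 3).
Player II earns 5 sequentially versus 3 at the Nash outcome: better off.

better off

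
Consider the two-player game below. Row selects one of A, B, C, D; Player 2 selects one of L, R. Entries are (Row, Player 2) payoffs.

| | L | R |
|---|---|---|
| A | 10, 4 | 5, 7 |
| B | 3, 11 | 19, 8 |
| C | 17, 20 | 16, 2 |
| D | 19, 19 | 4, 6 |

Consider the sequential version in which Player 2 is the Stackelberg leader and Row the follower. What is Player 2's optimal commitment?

L

Work backward from Row's decision.
- L: BR = D, leader payoff 19.
- R: BR = B, leader payoff 8.
Player 2's induced payoffs are 19, 8, so Player 2 commits to L. Subgame-perfect outcome: (D, L) with payoffs (19, 19).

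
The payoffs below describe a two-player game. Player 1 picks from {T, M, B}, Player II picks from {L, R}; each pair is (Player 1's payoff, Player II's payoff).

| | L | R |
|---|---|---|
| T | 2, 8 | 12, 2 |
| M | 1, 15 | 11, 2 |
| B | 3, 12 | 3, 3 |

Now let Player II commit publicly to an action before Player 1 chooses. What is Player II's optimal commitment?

L

Work backward from Player 1's decision.
- L → Player 1 plays B (best of 2, 1, 3); Player II gets 12.
- R → Player 1 plays T (best of 12, 11, 3); Player II gets 2.
Among 12, 2, the best is 12 at L. Subgame-perfect outcome: (B, L) with payoffs (3, 12).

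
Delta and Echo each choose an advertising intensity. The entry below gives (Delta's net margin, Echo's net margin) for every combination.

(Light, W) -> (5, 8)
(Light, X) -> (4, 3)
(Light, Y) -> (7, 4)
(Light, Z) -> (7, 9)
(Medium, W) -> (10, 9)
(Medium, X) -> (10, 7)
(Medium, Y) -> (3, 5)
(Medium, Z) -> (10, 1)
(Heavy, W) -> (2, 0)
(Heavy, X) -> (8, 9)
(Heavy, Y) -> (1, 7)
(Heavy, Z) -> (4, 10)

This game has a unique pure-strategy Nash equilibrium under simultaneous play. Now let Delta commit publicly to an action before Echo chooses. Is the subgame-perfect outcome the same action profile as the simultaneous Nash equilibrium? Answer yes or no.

yes

Echo best-responds to each possible Delta move:
- Light: Echo compares 8, 3, 4, 9 and picks Z; Delta would get 7.
- Medium: Echo compares 9, 7, 5, 1 and picks W; Delta would get 10.
- Heavy: Echo compares 0, 9, 7, 10 and picks Z; Delta would get 4.
Among 7, 10, 4, the best is 10 at Medium. Subgame-perfect outcome: (Medium, W) with payoffs (10, 9).
Now find the simultaneous Nash equilibrium.
Delta's best replies: W→Medium; X→Medium; Y→Light; Z→Medium.
Echo's best replies: Light→Z; Medium→W; Heavy→Z.
Only (Medium, W) has each player best-responding; Nash payoffs (10, 9).
Sequential outcome (Medium, W) coincides with the Nash profile (Medium, W).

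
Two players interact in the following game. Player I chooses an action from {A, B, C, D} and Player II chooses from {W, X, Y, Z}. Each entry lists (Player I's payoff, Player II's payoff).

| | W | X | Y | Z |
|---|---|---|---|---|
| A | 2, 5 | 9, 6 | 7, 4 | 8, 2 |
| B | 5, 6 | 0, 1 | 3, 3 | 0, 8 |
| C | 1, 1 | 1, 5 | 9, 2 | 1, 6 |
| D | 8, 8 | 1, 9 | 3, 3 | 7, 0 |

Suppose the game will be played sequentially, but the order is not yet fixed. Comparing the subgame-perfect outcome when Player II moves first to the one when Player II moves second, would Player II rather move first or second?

If Player I leads: Player II's best replies are A→X, B→Z, C→Z, D→X; Player I's induced payoffs 9, 0, 1, 1; outcome (A, X), payoffs (9, 6).
If Player II leads: Player I's best replies are W→D, X→A, Y→C, Z→A; Player II's induced payoffs 8, 6, 2, 2; outcome (D, W), payoffs (8, 8).
Player II gets 8 moving first and 6 moving second, so Player II prefers to move first.

first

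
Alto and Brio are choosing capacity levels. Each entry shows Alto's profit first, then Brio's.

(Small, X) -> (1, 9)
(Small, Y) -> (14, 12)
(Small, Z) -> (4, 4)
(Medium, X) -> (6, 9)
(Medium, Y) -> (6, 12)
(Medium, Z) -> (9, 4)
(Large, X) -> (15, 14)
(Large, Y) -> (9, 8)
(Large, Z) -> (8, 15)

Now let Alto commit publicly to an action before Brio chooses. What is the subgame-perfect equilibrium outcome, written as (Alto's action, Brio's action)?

Backward induction with Alto moving first.
- Small: Brio compares 9, 12, 4 and picks Y; Alto would get 14.
- Medium: Brio compares 9, 12, 4 and picks Y; Alto would get 6.
- Large: Brio compares 14, 8, 15 and picks Z; Alto would get 8.
Alto's induced payoffs are 14, 6, 8, so Alto commits to Small. Subgame-perfect outcome: (Small, Y) with payoffs (14, 12).

(Small, Y)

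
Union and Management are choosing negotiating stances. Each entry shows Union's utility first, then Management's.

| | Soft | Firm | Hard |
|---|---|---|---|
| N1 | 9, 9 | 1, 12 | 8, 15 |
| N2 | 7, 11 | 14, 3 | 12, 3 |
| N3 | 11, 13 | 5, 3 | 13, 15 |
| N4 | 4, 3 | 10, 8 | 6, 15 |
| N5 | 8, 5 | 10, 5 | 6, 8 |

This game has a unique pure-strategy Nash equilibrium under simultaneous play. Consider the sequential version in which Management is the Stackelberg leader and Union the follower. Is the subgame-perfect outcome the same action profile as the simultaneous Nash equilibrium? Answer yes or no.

Union best-responds to each possible Management move:
- Soft → Union plays N3 (best of 9, 7, 11, 4, 8); Management gets 13.
- Firm → Union plays N2 (best of 1, 14, 5, 10, 10); Management gets 3.
- Hard → Union plays N3 (best of 8, 12, 13, 6, 6); Management gets 15.
Maximizing over 13, 3, 15, Management chooses Hard. Subgame-perfect outcome: (N3, Hard) with payoffs (13, 15).
For the simultaneous game, intersect best replies.
Union's best replies: Soft→N3; Firm→N2; Hard→N3.
Management's best replies: N1→Hard; N2→Soft; N3→Hard; N4→Hard; N5→Hard.
Only (N3, Hard) has each player best-responding; Nash payoffs (13, 15).
Sequential outcome (N3, Hard) coincides with the Nash profile (N3, Hard).

yes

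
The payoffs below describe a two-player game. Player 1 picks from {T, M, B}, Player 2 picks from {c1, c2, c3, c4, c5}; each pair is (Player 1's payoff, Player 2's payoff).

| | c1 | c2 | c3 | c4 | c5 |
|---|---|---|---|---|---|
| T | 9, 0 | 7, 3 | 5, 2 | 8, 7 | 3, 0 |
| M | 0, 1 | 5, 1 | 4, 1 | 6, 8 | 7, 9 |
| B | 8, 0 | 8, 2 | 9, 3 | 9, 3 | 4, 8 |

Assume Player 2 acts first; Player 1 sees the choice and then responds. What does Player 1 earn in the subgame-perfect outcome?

Solve by backward induction (Player 2 leads).
- c1: BR = T, leader payoff 0.
- c2: BR = B, leader payoff 2.
- c3: BR = B, leader payoff 3.
- c4: BR = B, leader payoff 3.
- c5: BR = M, leader payoff 9.
Player 2's induced payoffs are 0, 2, 3, 3, 9, so Player 2 commits to c5. Subgame-perfect outcome: (M, c5) with payoffs (7, 9).

7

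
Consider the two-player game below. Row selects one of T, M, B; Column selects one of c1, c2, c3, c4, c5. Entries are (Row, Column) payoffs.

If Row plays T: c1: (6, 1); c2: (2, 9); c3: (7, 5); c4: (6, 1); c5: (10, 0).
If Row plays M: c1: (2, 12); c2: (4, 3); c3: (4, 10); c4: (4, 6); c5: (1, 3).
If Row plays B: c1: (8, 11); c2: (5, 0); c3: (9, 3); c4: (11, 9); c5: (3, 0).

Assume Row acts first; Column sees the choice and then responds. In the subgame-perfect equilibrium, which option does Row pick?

Backward induction with Row moving first.
- T → Column plays c2 (best of 1, 9, 5, 1, 0); Row gets 2.
- M → Column plays c1 (best of 12, 3, 10, 6, 3); Row gets 2.
- B → Column plays c1 (best of 11, 0, 3, 9, 0); Row gets 8.
Among 2, 2, 8, the best is 8 at B. Subgame-perfect outcome: (B, c1) with payoffs (8, 11).

B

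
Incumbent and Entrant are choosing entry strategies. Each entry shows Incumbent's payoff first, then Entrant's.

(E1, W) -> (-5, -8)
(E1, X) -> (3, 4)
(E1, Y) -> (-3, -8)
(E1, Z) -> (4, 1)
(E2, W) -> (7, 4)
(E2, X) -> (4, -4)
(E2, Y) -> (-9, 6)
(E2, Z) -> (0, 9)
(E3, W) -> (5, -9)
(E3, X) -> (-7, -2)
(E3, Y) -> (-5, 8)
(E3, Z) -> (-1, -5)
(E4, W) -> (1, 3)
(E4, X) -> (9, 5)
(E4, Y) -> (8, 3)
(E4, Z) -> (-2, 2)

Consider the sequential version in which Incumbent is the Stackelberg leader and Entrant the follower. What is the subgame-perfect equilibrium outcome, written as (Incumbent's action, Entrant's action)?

Entrant best-responds to each possible Incumbent move:
- E1 → Entrant plays X (best of -8, 4, -8, 1); Incumbent gets 3.
- E2 → Entrant plays Z (best of 4, -4, 6, 9); Incumbent gets 0.
- E3 → Entrant plays Y (best of -9, -2, 8, -5); Incumbent gets -5.
- E4 → Entrant plays X (best of 3, 5, 3, 2); Incumbent gets 9.
Incumbent's induced payoffs are 3, 0, -5, 9, so Incumbent commits to E4. Subgame-perfect outcome: (E4, X) with payoffs (9, 5).

(E4, X)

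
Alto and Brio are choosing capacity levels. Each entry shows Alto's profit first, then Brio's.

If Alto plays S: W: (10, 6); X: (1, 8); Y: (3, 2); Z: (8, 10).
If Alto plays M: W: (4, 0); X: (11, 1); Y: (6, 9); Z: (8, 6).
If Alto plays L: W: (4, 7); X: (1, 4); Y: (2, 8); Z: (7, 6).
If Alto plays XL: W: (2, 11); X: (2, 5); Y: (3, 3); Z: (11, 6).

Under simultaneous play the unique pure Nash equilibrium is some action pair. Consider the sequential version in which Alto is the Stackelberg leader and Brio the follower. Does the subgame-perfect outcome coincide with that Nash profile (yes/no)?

no

Solve by backward induction (Alto leads).
- S: BR = Z, leader payoff 8.
- M: BR = Y, leader payoff 6.
- L: BR = Y, leader payoff 2.
- XL: BR = W, leader payoff 2.
Among 8, 6, 2, 2, the best is 8 at S. Subgame-perfect outcome: (S, Z) with payoffs (8, 10).
For the simultaneous game, intersect best replies.
Alto's best replies: W→S; X→M; Y→M; Z→XL.
Brio's best replies: S→Z; M→Y; L→Y; XL→W.
The unique mutual best reply is (M, Y), giving (6, 9).
Sequential outcome (S, Z) differs from the Nash profile (M, Y).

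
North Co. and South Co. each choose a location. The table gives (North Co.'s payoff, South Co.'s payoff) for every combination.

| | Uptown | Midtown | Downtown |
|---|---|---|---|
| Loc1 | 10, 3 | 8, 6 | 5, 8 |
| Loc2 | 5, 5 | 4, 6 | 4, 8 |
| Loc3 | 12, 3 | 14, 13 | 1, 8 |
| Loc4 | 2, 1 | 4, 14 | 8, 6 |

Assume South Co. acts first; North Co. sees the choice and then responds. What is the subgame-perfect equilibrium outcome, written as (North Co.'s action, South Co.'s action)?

(Loc3, Midtown)

Solve by backward induction (South Co. leads).
- Uptown → North Co. plays Loc3 (best of 10, 5, 12, 2); South Co. gets 3.
- Midtown → North Co. plays Loc3 (best of 8, 4, 14, 4); South Co. gets 13.
- Downtown → North Co. plays Loc4 (best of 5, 4, 1, 8); South Co. gets 6.
Maximizing over 3, 13, 6, South Co. chooses Midtown. Subgame-perfect outcome: (Loc3, Midtown) with payoffs (14, 13).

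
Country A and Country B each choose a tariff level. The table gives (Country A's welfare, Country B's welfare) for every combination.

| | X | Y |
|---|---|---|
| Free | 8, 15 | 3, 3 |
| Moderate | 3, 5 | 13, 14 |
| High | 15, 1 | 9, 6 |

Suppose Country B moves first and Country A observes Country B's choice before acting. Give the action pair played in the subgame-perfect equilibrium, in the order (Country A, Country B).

(Moderate, Y)

Solve by backward induction (Country B leads).
- X: Country A compares 8, 3, 15 and picks High; Country B would get 1.
- Y: Country A compares 3, 13, 9 and picks Moderate; Country B would get 14.
Country B's induced payoffs are 1, 14, so Country B commits to Y. Subgame-perfect outcome: (Moderate, Y) with payoffs (13, 14).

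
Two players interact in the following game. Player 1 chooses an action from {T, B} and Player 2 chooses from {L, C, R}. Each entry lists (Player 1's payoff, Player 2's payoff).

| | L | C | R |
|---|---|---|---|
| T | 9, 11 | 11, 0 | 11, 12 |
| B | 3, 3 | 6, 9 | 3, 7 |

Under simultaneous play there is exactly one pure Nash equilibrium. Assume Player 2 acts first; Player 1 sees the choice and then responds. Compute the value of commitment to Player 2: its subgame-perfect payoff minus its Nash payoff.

0

Backward induction with Player 2 moving first.
- L → Player 1 plays T (best of 9, 3); Player 2 gets 11.
- C → Player 1 plays T (best of 11, 6); Player 2 gets 0.
- R → Player 1 plays T (best of 11, 3); Player 2 gets 12.
Among 11, 0, 12, the best is 12 at R. Subgame-perfect outcome: (T, R) with payoffs (11, 12).
Under simultaneous play:
Player 1's best replies: L→T; C→T; R→T.
Player 2's best replies: T→R; B→C.
The unique mutual best reply is (T, R), giving (11, 12).
Player 2's commitment gain: 12 − 12 = 0.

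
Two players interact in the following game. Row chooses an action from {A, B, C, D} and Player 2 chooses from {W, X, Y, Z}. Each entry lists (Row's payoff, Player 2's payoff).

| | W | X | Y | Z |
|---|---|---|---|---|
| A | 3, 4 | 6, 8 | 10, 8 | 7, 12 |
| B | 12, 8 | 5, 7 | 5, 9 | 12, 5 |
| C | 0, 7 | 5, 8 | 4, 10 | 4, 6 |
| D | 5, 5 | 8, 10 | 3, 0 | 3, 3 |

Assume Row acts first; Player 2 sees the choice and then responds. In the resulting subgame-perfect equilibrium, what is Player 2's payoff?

10

Solve by backward induction (Row leads).
- A: BR = Z, leader payoff 7.
- B: BR = Y, leader payoff 5.
- C: BR = Y, leader payoff 4.
- D: BR = X, leader payoff 8.
Among 7, 5, 4, 8, the best is 8 at D. Subgame-perfect outcome: (D, X) with payoffs (8, 10).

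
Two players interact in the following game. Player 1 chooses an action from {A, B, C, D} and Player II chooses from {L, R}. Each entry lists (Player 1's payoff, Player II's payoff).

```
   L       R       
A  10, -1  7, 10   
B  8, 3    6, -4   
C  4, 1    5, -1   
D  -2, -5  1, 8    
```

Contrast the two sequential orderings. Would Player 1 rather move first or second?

If Player 1 leads: Player II's best replies are A→R, B→L, C→L, D→R; Player 1's induced payoffs 7, 8, 4, 1; outcome (B, L), payoffs (8, 3).
If Player II leads: Player 1's best replies are L→A, R→A; Player II's induced payoffs -1, 10; outcome (A, R), payoffs (7, 10).
Player 1 gets 8 moving first and 7 moving second, so Player 1 prefers to move first.

first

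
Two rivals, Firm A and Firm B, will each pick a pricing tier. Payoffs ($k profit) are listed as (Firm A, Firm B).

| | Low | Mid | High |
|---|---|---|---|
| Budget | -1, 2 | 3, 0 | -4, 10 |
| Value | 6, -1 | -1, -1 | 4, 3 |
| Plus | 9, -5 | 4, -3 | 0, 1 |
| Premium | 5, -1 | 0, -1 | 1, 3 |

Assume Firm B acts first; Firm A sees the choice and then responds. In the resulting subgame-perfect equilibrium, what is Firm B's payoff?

3

Solve by backward induction (Firm B leads).
- Low → Firm A plays Plus (best of -1, 6, 9, 5); Firm B gets -5.
- Mid → Firm A plays Plus (best of 3, -1, 4, 0); Firm B gets -3.
- High → Firm A plays Value (best of -4, 4, 0, 1); Firm B gets 3.
Maximizing over -5, -3, 3, Firm B chooses High. Subgame-perfect outcome: (Value, High) with payoffs (4, 3).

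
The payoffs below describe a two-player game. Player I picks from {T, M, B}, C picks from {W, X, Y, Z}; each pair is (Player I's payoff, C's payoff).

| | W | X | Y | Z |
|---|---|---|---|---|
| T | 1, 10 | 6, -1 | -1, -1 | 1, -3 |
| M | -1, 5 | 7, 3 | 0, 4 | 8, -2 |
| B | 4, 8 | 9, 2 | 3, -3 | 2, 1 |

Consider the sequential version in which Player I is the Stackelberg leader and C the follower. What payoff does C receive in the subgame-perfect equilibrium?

8

Solve by backward induction (Player I leads).
- T: BR = W, leader payoff 1.
- M: BR = W, leader payoff -1.
- B: BR = W, leader payoff 4.
Among 1, -1, 4, the best is 4 at B. Subgame-perfect outcome: (B, W) with payoffs (4, 8).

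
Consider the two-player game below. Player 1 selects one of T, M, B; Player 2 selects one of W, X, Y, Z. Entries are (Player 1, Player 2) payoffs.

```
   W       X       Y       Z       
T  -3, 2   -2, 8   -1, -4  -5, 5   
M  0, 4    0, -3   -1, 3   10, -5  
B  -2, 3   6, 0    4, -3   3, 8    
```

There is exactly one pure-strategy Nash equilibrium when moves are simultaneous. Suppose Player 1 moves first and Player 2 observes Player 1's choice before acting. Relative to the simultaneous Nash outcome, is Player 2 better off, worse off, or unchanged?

Backward induction with Player 1 moving first.
- T → Player 2 plays X (best of 2, 8, -4, 5); Player 1 gets -2.
- M → Player 2 plays W (best of 4, -3, 3, -5); Player 1 gets 0.
- B → Player 2 plays Z (best of 3, 0, -3, 8); Player 1 gets 3.
Maximizing over -2, 0, 3, Player 1 chooses B. Subgame-perfect outcome: (B, Z) with payoffs (3, 8).
Under simultaneous play:
Player 1's best replies: W→M; X→B; Y→B; Z→M.
Player 2's best replies: T→X; M→W; B→Z.
Only (M, W) has each player best-responding; Nash payoffs (0, 4).
Player 2 earns 8 sequentially versus 4 at the Nash outcome: better off.

better off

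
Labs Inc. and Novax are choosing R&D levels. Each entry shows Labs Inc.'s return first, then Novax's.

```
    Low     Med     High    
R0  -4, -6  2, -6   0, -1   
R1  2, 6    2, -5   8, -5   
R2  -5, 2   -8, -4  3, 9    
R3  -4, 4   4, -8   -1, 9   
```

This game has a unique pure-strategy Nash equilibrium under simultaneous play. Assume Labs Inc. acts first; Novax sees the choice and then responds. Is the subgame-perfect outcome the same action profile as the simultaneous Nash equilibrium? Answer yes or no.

no

Solve by backward induction (Labs Inc. leads).
- R0 → Novax plays High (best of -6, -6, -1); Labs Inc. gets 0.
- R1 → Novax plays Low (best of 6, -5, -5); Labs Inc. gets 2.
- R2 → Novax plays High (best of 2, -4, 9); Labs Inc. gets 3.
- R3 → Novax plays High (best of 4, -8, 9); Labs Inc. gets -1.
Among 0, 2, 3, -1, the best is 3 at R2. Subgame-perfect outcome: (R2, High) with payoffs (3, 9).
Now find the simultaneous Nash equilibrium.
Labs Inc.'s best replies: Low→R1; Med→R3; High→R1.
Novax's best replies: R0→High; R1→Low; R2→High; R3→High.
Only (R1, Low) has each player best-responding; Nash payoffs (2, 6).
Sequential outcome (R2, High) differs from the Nash profile (R1, Low).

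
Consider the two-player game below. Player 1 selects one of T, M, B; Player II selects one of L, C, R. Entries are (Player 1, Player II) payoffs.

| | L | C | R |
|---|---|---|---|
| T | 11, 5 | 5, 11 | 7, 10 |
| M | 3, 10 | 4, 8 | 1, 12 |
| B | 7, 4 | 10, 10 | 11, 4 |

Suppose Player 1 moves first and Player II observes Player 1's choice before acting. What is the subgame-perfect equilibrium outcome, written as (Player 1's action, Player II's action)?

(B, C)

Backward induction with Player 1 moving first.
- T: Player II compares 5, 11, 10 and picks C; Player 1 would get 5.
- M: Player II compares 10, 8, 12 and picks R; Player 1 would get 1.
- B: Player II compares 4, 10, 4 and picks C; Player 1 would get 10.
Among 5, 1, 10, the best is 10 at B. Subgame-perfect outcome: (B, C) with payoffs (10, 10).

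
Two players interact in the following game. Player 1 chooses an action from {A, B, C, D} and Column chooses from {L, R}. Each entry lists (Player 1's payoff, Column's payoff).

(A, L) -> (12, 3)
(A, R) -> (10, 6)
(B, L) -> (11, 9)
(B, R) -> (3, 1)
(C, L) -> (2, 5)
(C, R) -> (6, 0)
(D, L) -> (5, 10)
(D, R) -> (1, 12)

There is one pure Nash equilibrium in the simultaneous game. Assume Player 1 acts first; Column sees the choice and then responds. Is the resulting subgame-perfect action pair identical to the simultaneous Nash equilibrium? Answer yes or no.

no

Solve by backward induction (Player 1 leads).
- A: BR = R, leader payoff 10.
- B: BR = L, leader payoff 11.
- C: BR = L, leader payoff 2.
- D: BR = R, leader payoff 1.
Player 1's induced payoffs are 10, 11, 2, 1, so Player 1 commits to B. Subgame-perfect outcome: (B, L) with payoffs (11, 9).
Now find the simultaneous Nash equilibrium.
Player 1's best replies: L→A; R→A.
Column's best replies: A→R; B→L; C→L; D→R.
Only (A, R) has each player best-responding; Nash payoffs (10, 6).
Sequential outcome (B, L) differs from the Nash profile (A, R).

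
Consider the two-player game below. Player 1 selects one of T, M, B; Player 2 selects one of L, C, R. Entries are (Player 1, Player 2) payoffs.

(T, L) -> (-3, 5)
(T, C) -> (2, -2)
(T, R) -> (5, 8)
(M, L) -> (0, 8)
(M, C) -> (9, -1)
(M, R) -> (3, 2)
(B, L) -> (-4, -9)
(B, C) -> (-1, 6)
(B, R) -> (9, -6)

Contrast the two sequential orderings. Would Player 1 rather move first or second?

first

If Player 1 leads: Player 2's best replies are T→R, M→L, B→C; Player 1's induced payoffs 5, 0, -1; outcome (T, R), payoffs (5, 8).
If Player 2 leads: Player 1's best replies are L→M, C→M, R→B; Player 2's induced payoffs 8, -1, -6; outcome (M, L), payoffs (0, 8).
Player 1 gets 5 moving first and 0 moving second, so Player 1 prefers to move first.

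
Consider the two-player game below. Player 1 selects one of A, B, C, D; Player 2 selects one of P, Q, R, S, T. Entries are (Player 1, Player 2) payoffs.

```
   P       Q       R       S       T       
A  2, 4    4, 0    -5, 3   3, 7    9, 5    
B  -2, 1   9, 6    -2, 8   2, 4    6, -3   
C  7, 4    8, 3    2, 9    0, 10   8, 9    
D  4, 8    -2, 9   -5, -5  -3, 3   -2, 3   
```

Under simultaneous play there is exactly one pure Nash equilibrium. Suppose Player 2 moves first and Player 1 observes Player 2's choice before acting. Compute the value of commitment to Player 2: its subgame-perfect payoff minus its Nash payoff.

Backward induction with Player 2 moving first.
- P: BR = C, leader payoff 4.
- Q: BR = B, leader payoff 6.
- R: BR = C, leader payoff 9.
- S: BR = A, leader payoff 7.
- T: BR = A, leader payoff 5.
Player 2's induced payoffs are 4, 6, 9, 7, 5, so Player 2 commits to R. Subgame-perfect outcome: (C, R) with payoffs (2, 9).
For the simultaneous game, intersect best replies.
Player 1's best replies: P→C; Q→B; R→C; S→A; T→A.
Player 2's best replies: A→S; B→R; C→S; D→Q.
Only (A, S) has each player best-responding; Nash payoffs (3, 7).
Player 2's commitment gain: 9 − 7 = 2.

2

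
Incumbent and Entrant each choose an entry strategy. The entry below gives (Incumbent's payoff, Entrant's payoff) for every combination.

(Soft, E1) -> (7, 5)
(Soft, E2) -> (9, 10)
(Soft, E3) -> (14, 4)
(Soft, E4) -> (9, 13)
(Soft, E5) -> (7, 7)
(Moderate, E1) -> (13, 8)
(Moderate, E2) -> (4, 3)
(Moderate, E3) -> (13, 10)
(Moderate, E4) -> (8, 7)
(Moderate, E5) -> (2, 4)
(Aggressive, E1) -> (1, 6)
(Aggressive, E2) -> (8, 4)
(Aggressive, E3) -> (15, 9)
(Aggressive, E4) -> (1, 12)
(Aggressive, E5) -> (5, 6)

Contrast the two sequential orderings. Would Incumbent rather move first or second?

If Incumbent leads: Entrant's best replies are Soft→E4, Moderate→E3, Aggressive→E4; Incumbent's induced payoffs 9, 13, 1; outcome (Moderate, E3), payoffs (13, 10).
If Entrant leads: Incumbent's best replies are E1→Moderate, E2→Soft, E3→Aggressive, E4→Soft, E5→Soft; Entrant's induced payoffs 8, 10, 9, 13, 7; outcome (Soft, E4), payoffs (9, 13).
Incumbent gets 13 moving first and 9 moving second, so Incumbent prefers to move first.

first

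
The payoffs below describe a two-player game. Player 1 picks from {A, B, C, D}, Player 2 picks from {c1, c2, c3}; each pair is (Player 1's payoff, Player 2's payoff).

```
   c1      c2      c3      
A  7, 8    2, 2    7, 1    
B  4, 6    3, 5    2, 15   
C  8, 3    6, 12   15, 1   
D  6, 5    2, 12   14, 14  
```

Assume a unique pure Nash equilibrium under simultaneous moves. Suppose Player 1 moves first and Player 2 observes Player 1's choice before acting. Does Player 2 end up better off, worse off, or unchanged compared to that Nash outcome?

Solve by backward induction (Player 1 leads).
- A → Player 2 plays c1 (best of 8, 2, 1); Player 1 gets 7.
- B → Player 2 plays c3 (best of 6, 5, 15); Player 1 gets 2.
- C → Player 2 plays c2 (best of 3, 12, 1); Player 1 gets 6.
- D → Player 2 plays c3 (best of 5, 12, 14); Player 1 gets 14.
Player 1's induced payoffs are 7, 2, 6, 14, so Player 1 commits to D. Subgame-perfect outcome: (D, c3) with payoffs (14, 14).
Under simultaneous play:
Player 1's best replies: c1→C; c2→C; c3→C.
Player 2's best replies: A→c1; B→c3; C→c2; D→c3.
The unique mutual best reply is (C, c2), giving (6, 12).
Player 2 earns 14 sequentially versus 12 at the Nash outcome: better off.

better off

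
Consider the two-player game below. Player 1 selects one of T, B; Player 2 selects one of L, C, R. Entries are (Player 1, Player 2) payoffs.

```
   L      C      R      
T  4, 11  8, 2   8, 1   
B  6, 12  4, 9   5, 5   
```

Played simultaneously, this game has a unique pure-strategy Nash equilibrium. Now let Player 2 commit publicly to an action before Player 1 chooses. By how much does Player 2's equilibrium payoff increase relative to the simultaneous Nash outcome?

0

Solve by backward induction (Player 2 leads).
- L → Player 1 plays B (best of 4, 6); Player 2 gets 12.
- C → Player 1 plays T (best of 8, 4); Player 2 gets 2.
- R → Player 1 plays T (best of 8, 5); Player 2 gets 1.
Among 12, 2, 1, the best is 12 at L. Subgame-perfect outcome: (B, L) with payoffs (6, 12).
Under simultaneous play:
Player 1's best replies: L→B; C→T; R→T.
Player 2's best replies: T→L; B→L.
Only (B, L) has each player best-responding; Nash payoffs (6, 12).
Player 2's commitment gain: 12 − 12 = 0.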